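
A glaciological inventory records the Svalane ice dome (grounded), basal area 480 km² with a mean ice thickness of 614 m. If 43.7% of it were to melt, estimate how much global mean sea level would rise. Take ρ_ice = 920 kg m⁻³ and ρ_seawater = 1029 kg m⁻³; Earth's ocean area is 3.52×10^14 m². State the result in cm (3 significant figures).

≈ 0.0327 cm

Svalane: ice volume = 480 km² × 614 m = 294.7 km³; 0.437 × 294.7 × (920/1029) = 115.1 km³ of water.
Spread over 3.52×10^14 m² of ocean, Δh = 1.151×10^11 / 3.52×10^14 = 3.27×10^-4 m = 0.0327 cm.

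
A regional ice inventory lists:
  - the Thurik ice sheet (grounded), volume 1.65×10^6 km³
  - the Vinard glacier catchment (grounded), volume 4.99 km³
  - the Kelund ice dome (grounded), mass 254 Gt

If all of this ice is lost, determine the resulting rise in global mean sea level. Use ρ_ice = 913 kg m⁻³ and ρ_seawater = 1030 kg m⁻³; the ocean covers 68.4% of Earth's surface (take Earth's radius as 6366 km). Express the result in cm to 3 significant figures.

Thurik: 1.65×10^6 km³ × (913/1030) = 1.463×10^6 km³ of water.
Vinard: 4.99 km³ × (913/1030) = 4.423 km³ of water.
Kelund: 254 Gt = 2.540×10^14 kg; dividing by ρ_w = 1030 kg m⁻³ gives 2.466×10^11 m³ of water.
Total added water ≈ 1.463×10^15 m³ over 3.48×10^14 m² → Δh = 4.20 m = 420 cm.

≈ 420 cm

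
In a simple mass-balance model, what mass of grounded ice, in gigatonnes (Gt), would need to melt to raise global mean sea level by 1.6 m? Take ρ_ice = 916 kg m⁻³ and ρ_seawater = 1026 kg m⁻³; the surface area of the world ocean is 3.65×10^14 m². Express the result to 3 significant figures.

Required water volume = Δh × A = 1.6 m × 3.65×10^14 m² = 5.840×10^14 m³.
ρ_w = 1026 kg m⁻³, so the mass of water = 5.840×10^14 m³ × 1026 kg m⁻³ = 5.992×10^17 kg = 5.99×10^5 Gt (and the same mass of ice, by conservation).

≈ 5.99×10^5 Gt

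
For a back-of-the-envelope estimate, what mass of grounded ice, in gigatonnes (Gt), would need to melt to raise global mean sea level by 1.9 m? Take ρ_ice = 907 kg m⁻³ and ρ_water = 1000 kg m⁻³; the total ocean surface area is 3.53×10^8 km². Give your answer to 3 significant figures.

Required water volume = Δh × A = 1.9 m × 3.53×10^14 m² = 6.707×10^14 m³.
ρ_w = 1000 kg m⁻³, so the mass of water = 6.707×10^14 m³ × 1000 kg m⁻³ = 6.707×10^17 kg = 6.71×10^5 Gt (and the same mass of ice, by conservation).

≈ 6.71×10^5 Gt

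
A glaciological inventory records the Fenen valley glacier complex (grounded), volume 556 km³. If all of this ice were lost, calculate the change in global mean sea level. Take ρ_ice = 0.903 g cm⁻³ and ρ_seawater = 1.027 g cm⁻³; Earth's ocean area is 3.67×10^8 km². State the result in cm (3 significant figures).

≈ 0.133 cm

Fenen: 556 km³ × (903/1027) = 488.9 km³ of water.
Spread over 3.67×10^14 m² of ocean, Δh = 4.889×10^11 / 3.67×10^14 = 1.33×10^-3 m = 0.133 cm.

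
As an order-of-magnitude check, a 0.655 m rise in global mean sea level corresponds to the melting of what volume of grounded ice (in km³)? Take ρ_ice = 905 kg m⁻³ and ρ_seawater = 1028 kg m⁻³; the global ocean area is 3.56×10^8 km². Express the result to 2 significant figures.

Required water volume = Δh × A = 0.655 m × 3.56×10^14 m² = 2.332×10^14 m³ = 2.332×10^5 km³.
Ice volume = water volume × ρ_w/ρ_ice = 2.332×10^5 × 1028/905 = 2.6×10^5 km³.

≈ 2.6×10^5 km³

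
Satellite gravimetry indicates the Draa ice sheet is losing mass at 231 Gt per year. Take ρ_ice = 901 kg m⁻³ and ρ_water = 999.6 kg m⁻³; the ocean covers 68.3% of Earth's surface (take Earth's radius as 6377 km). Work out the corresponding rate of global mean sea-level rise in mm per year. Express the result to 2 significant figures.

ρ_w = 999.6 kg m⁻³. Annual water volume added = 231 Gt / ρ_w = 2.310×10^14 kg / 999.6 kg m⁻³ = 2.311×10^11 m³.
Δh per year = 2.311×10^11 / 3.49×10^14 = 6.62×10^-4 m = 0.66 mm.

≈ 0.66 mm/yr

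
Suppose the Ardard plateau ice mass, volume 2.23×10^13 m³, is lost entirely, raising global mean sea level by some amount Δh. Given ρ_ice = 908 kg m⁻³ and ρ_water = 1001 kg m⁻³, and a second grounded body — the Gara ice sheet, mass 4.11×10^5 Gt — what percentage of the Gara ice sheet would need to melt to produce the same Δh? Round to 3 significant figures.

≈ 4.93 %

Equal sea-level rise means equal mass of meltwater, i.e. equal mass of ice lost.
Ice mass of Ardard: 2.025×10^16 kg; ice mass of Gara: 4.110×10^17 kg.
Fraction required = 2.025×10^16 / 4.110×10^17 = 0.0493 → 4.93 %.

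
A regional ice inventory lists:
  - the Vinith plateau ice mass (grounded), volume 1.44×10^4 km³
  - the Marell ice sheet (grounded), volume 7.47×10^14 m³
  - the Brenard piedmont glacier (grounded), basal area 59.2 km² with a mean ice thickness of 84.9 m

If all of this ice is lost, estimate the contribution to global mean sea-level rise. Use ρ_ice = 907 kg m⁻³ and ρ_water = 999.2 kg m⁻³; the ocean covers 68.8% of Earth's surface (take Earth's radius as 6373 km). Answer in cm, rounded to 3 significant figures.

≈ 197 cm

Vinith: 1.44×10^4 km³ × (907/999.2) = 1.307×10^4 km³ of water.
Marell: 7.47×10^14 m³ × (907/999.2) = 6.781×10^14 m³ of water.
Brenard: ice volume = 59.2 km² × 84.9 m = 5.026 km³; 5.026 × (907/999.2) = 4.562 km³ of water.
Total added water ≈ 6.911×10^14 m³ over 3.51×10^14 m² → Δh = 1.97 m = 197 cm.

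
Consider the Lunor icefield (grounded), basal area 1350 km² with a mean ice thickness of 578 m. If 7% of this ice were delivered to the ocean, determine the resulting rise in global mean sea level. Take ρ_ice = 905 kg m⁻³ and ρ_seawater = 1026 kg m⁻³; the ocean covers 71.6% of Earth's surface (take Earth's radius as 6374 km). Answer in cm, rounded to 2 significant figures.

Lunor: ice volume = 1350 km² × 578 m = 780.3 km³; 0.07 × 780.3 × (905/1026) = 48.18 km³ of water.
Spread over 3.66×10^14 m² of ocean, Δh = 4.818×10^10 / 3.66×10^14 = 1.32×10^-4 m = 0.013 cm.

≈ 0.013 cm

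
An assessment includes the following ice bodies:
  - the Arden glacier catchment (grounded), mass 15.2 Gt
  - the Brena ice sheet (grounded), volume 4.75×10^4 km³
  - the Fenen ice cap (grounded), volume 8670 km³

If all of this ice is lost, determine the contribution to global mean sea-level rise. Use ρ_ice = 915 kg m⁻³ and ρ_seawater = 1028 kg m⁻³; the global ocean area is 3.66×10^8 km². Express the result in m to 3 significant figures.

≈ 0.137 m

Arden: 15.2 Gt = 1.520×10^13 kg; dividing by ρ_w = 1028 kg m⁻³ gives 1.479×10^10 m³ of water.
Brena: 4.75×10^4 km³ × (915/1028) = 4.228×10^4 km³ of water.
Fenen: 8670 km³ × (915/1028) = 7717 km³ of water.
Total added water ≈ 5.001×10^13 m³ over 3.66×10^14 m² → Δh = 0.137 m.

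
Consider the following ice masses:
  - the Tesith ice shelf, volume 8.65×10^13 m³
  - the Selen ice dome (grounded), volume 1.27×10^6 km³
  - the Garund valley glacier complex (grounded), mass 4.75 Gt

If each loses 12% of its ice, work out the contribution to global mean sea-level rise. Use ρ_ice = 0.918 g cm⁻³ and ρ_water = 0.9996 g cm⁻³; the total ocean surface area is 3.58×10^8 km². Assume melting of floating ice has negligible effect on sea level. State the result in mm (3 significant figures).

The Tesith ice shelf is floating and already displaces its own weight of water, so its melt adds essentially nothing to sea level.
Selen: 0.12 × 1.27×10^6 km³ × (918/999.6) = 1.400×10^5 km³ of water.
Garund: 0.12 × 4.75 Gt = 5.700×10^11 kg; dividing by ρ_w = 0.9996 g cm⁻³ = 999.6 kg m⁻³ gives 5.702×10^8 m³ of water.
Total added water ≈ 1.400×10^14 m³ over 3.58×10^14 m² → Δh = 0.391 m = 391 mm.

≈ 391 mm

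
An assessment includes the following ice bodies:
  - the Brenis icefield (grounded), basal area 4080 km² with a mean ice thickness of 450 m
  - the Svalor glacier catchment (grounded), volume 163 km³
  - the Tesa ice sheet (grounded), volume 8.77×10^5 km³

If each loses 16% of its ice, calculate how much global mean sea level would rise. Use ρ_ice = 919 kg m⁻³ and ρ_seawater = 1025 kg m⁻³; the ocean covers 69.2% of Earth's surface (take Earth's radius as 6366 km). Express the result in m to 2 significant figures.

Brenis: ice volume = 4080 km² × 450 m = 1836 km³; 0.16 × 1836 × (919/1025) = 263.4 km³ of water.
Svalor: 0.16 × 163 km³ × (919/1025) = 23.38 km³ of water.
Tesa: 0.16 × 8.77×10^5 km³ × (919/1025) = 1.258×10^5 km³ of water.
Total added water ≈ 1.261×10^14 m³ over 3.52×10^14 m² → Δh = 0.358 m.

≈ 0.36 m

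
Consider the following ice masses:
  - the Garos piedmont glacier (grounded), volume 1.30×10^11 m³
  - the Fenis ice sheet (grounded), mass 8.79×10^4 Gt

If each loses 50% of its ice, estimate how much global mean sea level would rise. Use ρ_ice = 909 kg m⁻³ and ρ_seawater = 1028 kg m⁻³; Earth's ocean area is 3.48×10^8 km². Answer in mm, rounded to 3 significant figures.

≈ 123 mm

Garos: 0.5 × 1.30×10^11 m³ × (909/1028) = 5.748×10^10 m³ of water.
Fenis: 0.5 × 8.79×10^4 Gt = 4.395×10^16 kg; dividing by ρ_w = 1028 kg m⁻³ gives 4.275×10^13 m³ of water.
Total added water ≈ 4.281×10^13 m³ over 3.48×10^14 m² → Δh = 0.123 m = 123 mm.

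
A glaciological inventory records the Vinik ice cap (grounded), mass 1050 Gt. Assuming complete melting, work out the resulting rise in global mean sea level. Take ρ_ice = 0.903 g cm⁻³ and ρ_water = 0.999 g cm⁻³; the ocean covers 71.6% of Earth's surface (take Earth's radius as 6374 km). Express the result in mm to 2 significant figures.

Vinik: 1050 Gt = 1.050×10^15 kg; dividing by ρ_w = 0.999 g cm⁻³ = 999 kg m⁻³ gives 1.051×10^12 m³ of water.
Spread over 3.66×10^14 m² of ocean, Δh = 1.051×10^12 / 3.66×10^14 = 2.88×10^-3 m = 2.9 mm.

≈ 2.9 mm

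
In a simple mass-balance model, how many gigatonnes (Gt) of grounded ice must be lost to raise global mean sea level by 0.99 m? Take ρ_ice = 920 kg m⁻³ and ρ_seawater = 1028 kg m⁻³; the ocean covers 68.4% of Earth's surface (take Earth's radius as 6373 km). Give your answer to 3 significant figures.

Required water volume = Δh × A = 0.99 m × 3.49×10^14 m² = 3.456×10^14 m³.
ρ_w = 1028 kg m⁻³, so the mass of water = 3.456×10^14 m³ × 1028 kg m⁻³ = 3.553×10^17 kg = 3.55×10^5 Gt (and the same mass of ice, by conservation).

≈ 3.55×10^5 Gt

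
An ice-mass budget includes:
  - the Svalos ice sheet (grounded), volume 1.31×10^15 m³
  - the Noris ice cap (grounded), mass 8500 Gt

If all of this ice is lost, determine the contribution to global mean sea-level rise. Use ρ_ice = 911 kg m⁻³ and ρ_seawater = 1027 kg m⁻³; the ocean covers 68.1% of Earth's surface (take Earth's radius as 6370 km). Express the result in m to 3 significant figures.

≈ 3.37 m

Svalos: 1.31×10^15 m³ × (911/1027) = 1.162×10^15 m³ of water.
Noris: 8500 Gt = 8.500×10^15 kg; dividing by ρ_w = 1027 kg m⁻³ gives 8.277×10^12 m³ of water.
Total added water ≈ 1.170×10^15 m³ over 3.47×10^14 m² → Δh = 3.37 m.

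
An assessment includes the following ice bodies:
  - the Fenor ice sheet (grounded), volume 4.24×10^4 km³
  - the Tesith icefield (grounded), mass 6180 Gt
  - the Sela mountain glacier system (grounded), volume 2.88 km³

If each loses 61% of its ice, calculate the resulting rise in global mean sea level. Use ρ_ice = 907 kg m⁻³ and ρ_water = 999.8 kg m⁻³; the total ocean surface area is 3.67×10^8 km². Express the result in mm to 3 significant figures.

≈ 74.2 mm

Fenor: 0.61 × 4.24×10^4 km³ × (907/999.8) = 2.346×10^4 km³ of water.
Tesith: 0.61 × 6180 Gt = 3.770×10^15 kg; dividing by ρ_w = 999.8 kg m⁻³ gives 3.771×10^12 m³ of water.
Sela: 0.61 × 2.88 km³ × (907/999.8) = 1.594 km³ of water.
Total added water ≈ 2.724×10^13 m³ over 3.67×10^14 m² → Δh = 0.0742 m = 74.2 mm.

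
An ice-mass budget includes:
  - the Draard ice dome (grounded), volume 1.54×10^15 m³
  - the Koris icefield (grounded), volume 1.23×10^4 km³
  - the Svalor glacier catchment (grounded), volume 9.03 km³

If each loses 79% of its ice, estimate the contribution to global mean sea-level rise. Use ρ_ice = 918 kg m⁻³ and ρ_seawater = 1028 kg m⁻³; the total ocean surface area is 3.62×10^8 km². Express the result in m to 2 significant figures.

Draard: 0.79 × 1.54×10^15 m³ × (918/1028) = 1.086×10^15 m³ of water.
Koris: 0.79 × 1.23×10^4 km³ × (918/1028) = 8677 km³ of water.
Svalor: 0.79 × 9.03 km³ × (918/1028) = 6.370 km³ of water.
Total added water ≈ 1.095×10^15 m³ over 3.62×10^14 m² → Δh = 3.03 m.

≈ 3.0 m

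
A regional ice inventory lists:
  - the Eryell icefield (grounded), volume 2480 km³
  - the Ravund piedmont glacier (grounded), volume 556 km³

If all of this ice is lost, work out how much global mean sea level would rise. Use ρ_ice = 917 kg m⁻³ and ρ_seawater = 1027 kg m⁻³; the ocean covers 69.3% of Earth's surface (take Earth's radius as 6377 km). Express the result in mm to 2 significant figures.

≈ 7.7 mm

Eryell: 2480 km³ × (917/1027) = 2214 km³ of water.
Ravund: 556 km³ × (917/1027) = 496.4 km³ of water.
Total added water ≈ 2.711×10^12 m³ over 3.54×10^14 m² → Δh = 7.65×10^-3 m = 7.7 mm.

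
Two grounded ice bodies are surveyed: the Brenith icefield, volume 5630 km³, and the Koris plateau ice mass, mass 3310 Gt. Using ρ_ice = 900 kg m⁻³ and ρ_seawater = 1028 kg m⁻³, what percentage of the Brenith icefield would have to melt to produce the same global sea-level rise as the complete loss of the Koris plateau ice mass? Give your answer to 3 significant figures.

≈ 65.3 %

Equal sea-level rise means equal mass of meltwater, i.e. equal mass of ice lost.
Ice mass of Koris: 3.310×10^15 kg; ice mass of Brenith: 5.067×10^15 kg.
Fraction required = 3.310×10^15 / 5.067×10^15 = 0.653 → 65.3 %.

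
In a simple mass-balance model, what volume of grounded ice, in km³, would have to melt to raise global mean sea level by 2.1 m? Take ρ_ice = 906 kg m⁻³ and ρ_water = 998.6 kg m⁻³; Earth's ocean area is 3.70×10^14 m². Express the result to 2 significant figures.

≈ 8.6×10^5 km³

Required water volume = Δh × A = 2.1 m × 3.70×10^14 m² = 7.770×10^14 m³ = 7.770×10^5 km³.
Ice volume = water volume × ρ_w/ρ_ice = 7.770×10^5 × 998.6/906 = 8.6×10^5 km³.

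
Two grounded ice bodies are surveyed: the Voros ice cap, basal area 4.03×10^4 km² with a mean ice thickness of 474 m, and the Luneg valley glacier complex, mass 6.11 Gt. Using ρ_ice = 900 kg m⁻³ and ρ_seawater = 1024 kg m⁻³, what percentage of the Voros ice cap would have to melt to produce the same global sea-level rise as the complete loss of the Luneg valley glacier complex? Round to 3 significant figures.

Equal sea-level rise means equal mass of meltwater, i.e. equal mass of ice lost.
Ice mass of Luneg: 6.110×10^12 kg; ice mass of Voros: 1.719×10^16 kg.
Fraction required = 6.110×10^12 / 1.719×10^16 = 3.55×10^-4 → 0.0355 %.

≈ 0.0355 %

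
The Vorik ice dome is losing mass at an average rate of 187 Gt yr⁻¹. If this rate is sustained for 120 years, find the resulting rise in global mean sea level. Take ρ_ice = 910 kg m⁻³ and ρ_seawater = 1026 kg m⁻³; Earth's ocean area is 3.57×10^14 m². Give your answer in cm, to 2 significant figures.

Total mass lost = 187 Gt/yr × 120 yr = 2.244×10^4 Gt = 2.244×10^16 kg.
ρ_w = 1026 kg m⁻³, so water volume = 2.244×10^16 / 1026 = 2.187×10^13 m³.
Δh = 2.187×10^13 / 3.57×10^14 = 0.0613 m = 6.1 cm.

≈ 6.1 cm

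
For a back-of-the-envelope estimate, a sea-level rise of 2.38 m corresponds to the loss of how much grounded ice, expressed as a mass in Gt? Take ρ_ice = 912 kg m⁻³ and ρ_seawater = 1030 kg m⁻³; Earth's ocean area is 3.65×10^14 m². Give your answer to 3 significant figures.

≈ 8.95×10^5 Gt

Required water volume = Δh × A = 2.38 m × 3.65×10^14 m² = 8.687×10^14 m³.
ρ_w = 1030 kg m⁻³, so the mass of water = 8.687×10^14 m³ × 1030 kg m⁻³ = 8.948×10^17 kg = 8.95×10^5 Gt (and the same mass of ice, by conservation).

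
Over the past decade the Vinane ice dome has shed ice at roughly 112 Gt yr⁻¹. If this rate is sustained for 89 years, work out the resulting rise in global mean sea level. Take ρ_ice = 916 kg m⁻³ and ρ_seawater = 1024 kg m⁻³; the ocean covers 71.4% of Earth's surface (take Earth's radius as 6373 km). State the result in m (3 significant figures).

≈ 0.0267 m

Total mass lost = 112 Gt/yr × 89 yr = 9968 Gt = 9.968×10^15 kg.
ρ_w = 1024 kg m⁻³, so water volume = 9.968×10^15 / 1024 = 9.734×10^12 m³.
Δh = 9.734×10^12 / 3.64×10^14 = 0.0267 m.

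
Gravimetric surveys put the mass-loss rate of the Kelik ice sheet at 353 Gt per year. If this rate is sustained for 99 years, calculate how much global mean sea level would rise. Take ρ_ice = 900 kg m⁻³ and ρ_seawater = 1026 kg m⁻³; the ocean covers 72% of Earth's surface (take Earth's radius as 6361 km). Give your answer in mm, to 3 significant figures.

Total mass lost = 353 Gt/yr × 99 yr = 3.495×10^4 Gt = 3.495×10^16 kg.
ρ_w = 1026 kg m⁻³, so water volume = 3.495×10^16 / 1026 = 3.406×10^13 m³.
Δh = 3.406×10^13 / 3.66×10^14 = 0.0930 m = 93.0 mm.

≈ 93.0 mm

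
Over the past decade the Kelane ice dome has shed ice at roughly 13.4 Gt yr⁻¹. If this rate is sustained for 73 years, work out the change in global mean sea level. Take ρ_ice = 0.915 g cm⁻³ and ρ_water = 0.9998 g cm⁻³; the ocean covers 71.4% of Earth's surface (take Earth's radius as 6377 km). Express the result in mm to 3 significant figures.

≈ 2.68 mm

Total mass lost = 13.4 Gt/yr × 73 yr = 978.2 Gt = 9.782×10^14 kg.
ρ_w = 0.9998 g cm⁻³ = 999.8 kg m⁻³, so water volume = 9.782×10^14 / 999.8 = 9.784×10^11 m³.
Δh = 9.784×10^11 / 3.65×10^14 = 2.68×10^-3 m = 2.68 mm.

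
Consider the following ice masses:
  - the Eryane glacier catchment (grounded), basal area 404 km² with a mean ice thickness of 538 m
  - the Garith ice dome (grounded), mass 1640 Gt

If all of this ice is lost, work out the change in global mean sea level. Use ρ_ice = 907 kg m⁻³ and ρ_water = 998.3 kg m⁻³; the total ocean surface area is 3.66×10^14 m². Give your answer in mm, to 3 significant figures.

≈ 5.03 mm

Eryane: ice volume = 404 km² × 538 m = 217.4 km³; 217.4 × (907/998.3) = 197.5 km³ of water.
Garith: 1640 Gt = 1.640×10^15 kg; dividing by ρ_w = 998.3 kg m⁻³ gives 1.643×10^12 m³ of water.
Total added water ≈ 1.840×10^12 m³ over 3.66×10^14 m² → Δh = 5.03×10^-3 m = 5.03 mm.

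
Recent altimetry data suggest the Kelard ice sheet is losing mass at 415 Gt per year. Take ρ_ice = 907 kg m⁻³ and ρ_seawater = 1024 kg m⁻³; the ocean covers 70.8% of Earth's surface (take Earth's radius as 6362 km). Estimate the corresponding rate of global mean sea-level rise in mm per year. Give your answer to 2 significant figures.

≈ 1.1 mm/yr

ρ_w = 1024 kg m⁻³. Annual water volume added = 415 Gt / ρ_w = 4.150×10^14 kg / 1024 kg m⁻³ = 4.053×10^11 m³.
Δh per year = 4.053×10^11 / 3.60×10^14 = 1.13×10^-3 m = 1.1 mm.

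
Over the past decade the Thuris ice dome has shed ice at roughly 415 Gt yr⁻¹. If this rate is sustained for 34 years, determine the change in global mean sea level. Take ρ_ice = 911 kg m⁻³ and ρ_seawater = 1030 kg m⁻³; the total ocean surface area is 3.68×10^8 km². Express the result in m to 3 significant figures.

Total mass lost = 415 Gt/yr × 34 yr = 1.411×10^4 Gt = 1.411×10^16 kg.
ρ_w = 1030 kg m⁻³, so water volume = 1.411×10^16 / 1030 = 1.370×10^13 m³.
Δh = 1.370×10^13 / 3.68×10^14 = 0.0372 m.

≈ 0.0372 m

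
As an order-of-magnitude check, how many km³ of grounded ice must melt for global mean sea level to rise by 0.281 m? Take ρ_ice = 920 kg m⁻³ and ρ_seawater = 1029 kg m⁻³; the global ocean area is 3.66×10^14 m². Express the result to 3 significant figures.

Required water volume = Δh × A = 0.281 m × 3.66×10^14 m² = 1.028×10^14 m³ = 1.028×10^5 km³.
Ice volume = water volume × ρ_w/ρ_ice = 1.028×10^5 × 1029/920 = 1.15×10^5 km³.

≈ 1.15×10^5 km³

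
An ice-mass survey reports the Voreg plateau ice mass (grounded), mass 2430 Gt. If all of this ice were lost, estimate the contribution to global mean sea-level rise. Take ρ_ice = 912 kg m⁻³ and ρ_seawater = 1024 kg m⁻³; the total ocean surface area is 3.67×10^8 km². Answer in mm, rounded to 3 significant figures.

Voreg: 2430 Gt = 2.430×10^15 kg; dividing by ρ_w = 1024 kg m⁻³ gives 2.373×10^12 m³ of water.
Spread over 3.67×10^14 m² of ocean, Δh = 2.373×10^12 / 3.67×10^14 = 6.47×10^-3 m = 6.47 mm.

≈ 6.47 mm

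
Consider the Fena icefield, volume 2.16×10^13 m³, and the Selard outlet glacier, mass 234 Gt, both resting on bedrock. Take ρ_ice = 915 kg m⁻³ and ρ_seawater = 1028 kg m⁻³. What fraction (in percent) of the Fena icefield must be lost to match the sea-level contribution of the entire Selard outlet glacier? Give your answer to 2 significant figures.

Equal sea-level rise means equal mass of meltwater, i.e. equal mass of ice lost.
Ice mass of Selard: 2.340×10^14 kg; ice mass of Fena: 1.976×10^16 kg.
Fraction required = 2.340×10^14 / 1.976×10^16 = 0.0118 → 1.2 %.

≈ 1.2 %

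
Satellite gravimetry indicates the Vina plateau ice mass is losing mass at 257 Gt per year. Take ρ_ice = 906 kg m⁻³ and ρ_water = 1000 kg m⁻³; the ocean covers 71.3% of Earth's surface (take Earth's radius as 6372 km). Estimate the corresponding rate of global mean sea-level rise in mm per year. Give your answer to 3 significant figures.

ρ_w = 1000 kg m⁻³. Annual water volume added = 257 Gt / ρ_w = 2.570×10^14 kg / 1000 kg m⁻³ = 2.570×10^11 m³.
Δh per year = 2.570×10^11 / 3.64×10^14 = 7.06×10^-4 m = 0.706 mm.

≈ 0.706 mm/yr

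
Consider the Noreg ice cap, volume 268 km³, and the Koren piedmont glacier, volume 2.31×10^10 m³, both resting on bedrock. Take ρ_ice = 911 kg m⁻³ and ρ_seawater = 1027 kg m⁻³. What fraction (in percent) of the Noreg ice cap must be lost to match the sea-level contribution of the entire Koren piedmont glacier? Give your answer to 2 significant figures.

Equal sea-level rise means equal mass of meltwater, i.e. equal mass of ice lost.
Ice mass of Koren: 2.104×10^13 kg; ice mass of Noreg: 2.441×10^14 kg.
Fraction required = 2.104×10^13 / 2.441×10^14 = 0.0862 → 8.6 %.

≈ 8.6 %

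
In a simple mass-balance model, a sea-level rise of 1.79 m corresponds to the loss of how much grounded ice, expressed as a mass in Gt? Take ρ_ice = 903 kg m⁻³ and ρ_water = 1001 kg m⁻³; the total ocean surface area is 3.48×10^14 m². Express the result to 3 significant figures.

Required water volume = Δh × A = 1.79 m × 3.48×10^14 m² = 6.229×10^14 m³.
ρ_w = 1001 kg m⁻³, so the mass of water = 6.229×10^14 m³ × 1001 kg m⁻³ = 6.235×10^17 kg = 6.24×10^5 Gt (and the same mass of ice, by conservation).

≈ 6.24×10^5 Gt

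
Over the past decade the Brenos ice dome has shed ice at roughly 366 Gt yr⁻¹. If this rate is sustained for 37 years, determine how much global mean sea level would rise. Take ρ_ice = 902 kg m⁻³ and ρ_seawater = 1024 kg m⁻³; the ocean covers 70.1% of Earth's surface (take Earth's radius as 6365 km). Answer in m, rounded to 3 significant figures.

≈ 0.0371 m

Total mass lost = 366 Gt/yr × 37 yr = 1.354×10^4 Gt = 1.354×10^16 kg.
ρ_w = 1024 kg m⁻³, so water volume = 1.354×10^16 / 1024 = 1.322×10^13 m³.
Δh = 1.322×10^13 / 3.57×10^14 = 0.0371 m.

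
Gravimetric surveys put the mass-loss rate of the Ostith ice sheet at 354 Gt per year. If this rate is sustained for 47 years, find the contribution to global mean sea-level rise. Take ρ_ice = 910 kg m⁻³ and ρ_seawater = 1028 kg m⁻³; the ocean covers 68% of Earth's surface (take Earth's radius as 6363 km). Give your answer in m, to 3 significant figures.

Total mass lost = 354 Gt/yr × 47 yr = 1.664×10^4 Gt = 1.664×10^16 kg.
ρ_w = 1028 kg m⁻³, so water volume = 1.664×10^16 / 1028 = 1.618×10^13 m³.
Δh = 1.618×10^13 / 3.46×10^14 = 0.0468 m.

≈ 0.0468 m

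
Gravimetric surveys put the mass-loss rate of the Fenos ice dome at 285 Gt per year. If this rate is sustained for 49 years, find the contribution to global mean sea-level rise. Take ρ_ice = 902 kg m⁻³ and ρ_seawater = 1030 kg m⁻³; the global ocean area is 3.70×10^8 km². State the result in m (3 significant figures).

Total mass lost = 285 Gt/yr × 49 yr = 1.396×10^4 Gt = 1.396×10^16 kg.
ρ_w = 1030 kg m⁻³, so water volume = 1.396×10^16 / 1030 = 1.356×10^13 m³.
Δh = 1.356×10^13 / 3.70×10^14 = 0.0366 m.

≈ 0.0366 m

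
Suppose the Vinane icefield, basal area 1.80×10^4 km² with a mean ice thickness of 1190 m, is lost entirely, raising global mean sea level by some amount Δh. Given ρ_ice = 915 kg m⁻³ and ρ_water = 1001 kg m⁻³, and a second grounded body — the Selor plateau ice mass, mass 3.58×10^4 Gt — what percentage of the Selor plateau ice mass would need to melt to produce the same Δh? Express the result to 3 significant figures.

Equal sea-level rise means equal mass of meltwater, i.e. equal mass of ice lost.
Ice mass of Vinane: 1.960×10^16 kg; ice mass of Selor: 3.580×10^16 kg.
Fraction required = 1.960×10^16 / 3.580×10^16 = 0.547 → 54.7 %.

≈ 54.7 %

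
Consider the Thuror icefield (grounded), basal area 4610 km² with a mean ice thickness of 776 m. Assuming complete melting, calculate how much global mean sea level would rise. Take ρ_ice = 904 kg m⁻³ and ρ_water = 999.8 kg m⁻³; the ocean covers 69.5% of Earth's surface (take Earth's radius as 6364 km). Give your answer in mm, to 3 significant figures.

≈ 9.14 mm

Thuror: ice volume = 4610 km² × 776 m = 3577 km³; 3577 × (904/999.8) = 3235 km³ of water.
Spread over 3.54×10^14 m² of ocean, Δh = 3.235×10^12 / 3.54×10^14 = 9.14×10^-3 m = 9.14 mm.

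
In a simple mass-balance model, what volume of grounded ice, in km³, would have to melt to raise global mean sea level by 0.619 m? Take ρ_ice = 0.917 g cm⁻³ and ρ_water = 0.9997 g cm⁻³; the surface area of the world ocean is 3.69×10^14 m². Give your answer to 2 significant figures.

Required water volume = Δh × A = 0.619 m × 3.69×10^14 m² = 2.284×10^14 m³ = 2.284×10^5 km³.
Ice volume = water volume × ρ_w/ρ_ice = 2.284×10^5 × 999.7/917 = 2.5×10^5 km³.

≈ 2.5×10^5 km³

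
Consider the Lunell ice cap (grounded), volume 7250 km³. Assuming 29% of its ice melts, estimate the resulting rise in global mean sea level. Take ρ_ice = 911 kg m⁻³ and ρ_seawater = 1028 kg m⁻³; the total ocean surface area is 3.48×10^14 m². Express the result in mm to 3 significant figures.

Lunell: 0.29 × 7250 km³ × (911/1028) = 1863 km³ of water.
Spread over 3.48×10^14 m² of ocean, Δh = 1.863×10^12 / 3.48×10^14 = 5.35×10^-3 m = 5.35 mm.

≈ 5.35 mm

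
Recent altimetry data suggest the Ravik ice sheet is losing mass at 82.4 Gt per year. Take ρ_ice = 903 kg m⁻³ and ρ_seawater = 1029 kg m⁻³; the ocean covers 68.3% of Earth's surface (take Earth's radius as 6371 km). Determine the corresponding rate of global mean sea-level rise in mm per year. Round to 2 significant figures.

≈ 0.23 mm/yr

ρ_w = 1029 kg m⁻³. Annual water volume added = 82.4 Gt / ρ_w = 8.240×10^13 kg / 1029 kg m⁻³ = 8.008×10^10 m³.
Δh per year = 8.008×10^10 / 3.48×10^14 = 2.30×10^-4 m = 0.23 mm.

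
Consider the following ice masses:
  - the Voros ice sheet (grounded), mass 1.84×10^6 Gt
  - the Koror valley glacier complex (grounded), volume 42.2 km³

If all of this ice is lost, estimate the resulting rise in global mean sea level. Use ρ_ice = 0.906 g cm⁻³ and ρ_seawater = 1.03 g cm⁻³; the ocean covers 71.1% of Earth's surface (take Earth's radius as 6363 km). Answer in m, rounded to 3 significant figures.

Voros: 1.84×10^6 Gt = 1.840×10^18 kg; dividing by ρ_w = 1.03 g cm⁻³ = 1030 kg m⁻³ gives 1.786×10^15 m³ of water.
Koror: 42.2 km³ × (906/1030) = 37.12 km³ of water.
Total added water ≈ 1.786×10^15 m³ over 3.62×10^14 m² → Δh = 4.94 m.

≈ 4.94 m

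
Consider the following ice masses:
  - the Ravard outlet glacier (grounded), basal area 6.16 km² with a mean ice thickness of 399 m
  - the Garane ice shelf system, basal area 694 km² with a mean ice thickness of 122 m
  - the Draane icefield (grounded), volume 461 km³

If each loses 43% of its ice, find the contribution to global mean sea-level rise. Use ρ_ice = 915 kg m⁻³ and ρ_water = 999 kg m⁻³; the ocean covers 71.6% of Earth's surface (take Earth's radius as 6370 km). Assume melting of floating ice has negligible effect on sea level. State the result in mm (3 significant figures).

Ravard: ice volume = 6.16 km² × 399 m = 2.458 km³; 0.43 × 2.458 × (915/999) = 0.9680 km³ of water.
The Garane ice shelf system is floating and already displaces its own weight of water, so its melt adds essentially nothing to sea level.
Draane: 0.43 × 461 km³ × (915/999) = 181.6 km³ of water.
Total added water ≈ 1.825×10^11 m³ over 3.65×10^14 m² → Δh = 5.00×10^-4 m = 0.500 mm.

≈ 0.500 mm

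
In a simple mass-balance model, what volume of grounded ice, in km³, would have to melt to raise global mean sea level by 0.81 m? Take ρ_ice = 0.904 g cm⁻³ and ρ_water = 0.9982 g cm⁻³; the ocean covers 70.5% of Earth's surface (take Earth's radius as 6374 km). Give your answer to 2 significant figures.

Required water volume = Δh × A = 0.81 m × 3.60×10^14 m² = 2.915×10^14 m³ = 2.915×10^5 km³.
Ice volume = water volume × ρ_w/ρ_ice = 2.915×10^5 × 998.2/904 = 3.2×10^5 km³.

≈ 3.2×10^5 km³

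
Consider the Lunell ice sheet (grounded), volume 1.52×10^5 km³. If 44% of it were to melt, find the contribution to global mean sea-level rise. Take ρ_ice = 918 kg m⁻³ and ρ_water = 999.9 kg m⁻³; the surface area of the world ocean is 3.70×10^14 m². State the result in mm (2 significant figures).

Lunell: 0.44 × 1.52×10^5 km³ × (918/999.9) = 6.140×10^4 km³ of water.
Spread over 3.70×10^14 m² of ocean, Δh = 6.140×10^13 / 3.70×10^14 = 0.166 m = 170 mm.

≈ 170 mm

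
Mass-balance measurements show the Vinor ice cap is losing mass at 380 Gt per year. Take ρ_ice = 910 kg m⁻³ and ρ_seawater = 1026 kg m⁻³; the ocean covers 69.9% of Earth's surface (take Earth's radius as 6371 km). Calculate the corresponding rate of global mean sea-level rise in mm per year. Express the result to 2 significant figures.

ρ_w = 1026 kg m⁻³. Annual water volume added = 380 Gt / ρ_w = 3.800×10^14 kg / 1026 kg m⁻³ = 3.704×10^11 m³.
Δh per year = 3.704×10^11 / 3.57×10^14 = 1.04×10^-3 m = 1.0 mm.

≈ 1.0 mm/yr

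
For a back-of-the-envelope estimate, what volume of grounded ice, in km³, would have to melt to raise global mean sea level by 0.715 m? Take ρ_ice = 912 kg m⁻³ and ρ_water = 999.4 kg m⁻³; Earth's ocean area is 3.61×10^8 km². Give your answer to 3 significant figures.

Required water volume = Δh × A = 0.715 m × 3.61×10^14 m² = 2.581×10^14 m³ = 2.581×10^5 km³.
Ice volume = water volume × ρ_w/ρ_ice = 2.581×10^5 × 999.4/912 = 2.83×10^5 km³.

≈ 2.83×10^5 km³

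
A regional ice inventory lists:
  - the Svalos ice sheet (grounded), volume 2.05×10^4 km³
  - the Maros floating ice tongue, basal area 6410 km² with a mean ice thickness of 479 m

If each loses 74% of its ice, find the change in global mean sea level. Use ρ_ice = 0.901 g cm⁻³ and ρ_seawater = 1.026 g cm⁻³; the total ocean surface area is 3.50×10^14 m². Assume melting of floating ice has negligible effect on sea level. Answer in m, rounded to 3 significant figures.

Svalos: 0.74 × 2.05×10^4 km³ × (901/1026) = 1.332×10^4 km³ of water.
The Maros floating ice tongue is floating and already displaces its own weight of water, so its melt adds essentially nothing to sea level.
Total added water ≈ 1.332×10^13 m³ over 3.50×10^14 m² → Δh = 0.0381 m.

≈ 0.0381 m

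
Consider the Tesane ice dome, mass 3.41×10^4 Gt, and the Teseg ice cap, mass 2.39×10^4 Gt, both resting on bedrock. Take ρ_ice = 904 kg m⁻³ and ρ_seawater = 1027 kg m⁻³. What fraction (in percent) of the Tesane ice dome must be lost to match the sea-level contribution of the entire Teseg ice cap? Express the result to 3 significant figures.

Equal sea-level rise means equal mass of meltwater, i.e. equal mass of ice lost.
Ice mass of Teseg: 2.390×10^16 kg; ice mass of Tesane: 3.410×10^16 kg.
Fraction required = 2.390×10^16 / 3.410×10^16 = 0.701 → 70.1 %.

≈ 70.1 %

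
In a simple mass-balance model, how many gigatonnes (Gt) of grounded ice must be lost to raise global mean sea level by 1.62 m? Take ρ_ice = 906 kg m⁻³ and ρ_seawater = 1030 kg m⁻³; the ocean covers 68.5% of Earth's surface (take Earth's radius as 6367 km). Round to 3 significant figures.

≈ 5.82×10^5 Gt

Required water volume = Δh × A = 1.62 m × 3.49×10^14 m² = 5.653×10^14 m³.
ρ_w = 1030 kg m⁻³, so the mass of water = 5.653×10^14 m³ × 1030 kg m⁻³ = 5.823×10^17 kg = 5.82×10^5 Gt (and the same mass of ice, by conservation).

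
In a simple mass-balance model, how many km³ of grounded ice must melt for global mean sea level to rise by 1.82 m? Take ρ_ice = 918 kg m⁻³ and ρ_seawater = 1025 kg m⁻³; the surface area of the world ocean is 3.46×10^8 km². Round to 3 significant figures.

Required water volume = Δh × A = 1.82 m × 3.46×10^14 m² = 6.297×10^14 m³ = 6.297×10^5 km³.
Ice volume = water volume × ρ_w/ρ_ice = 6.297×10^5 × 1025/918 = 7.03×10^5 km³.

≈ 7.03×10^5 km³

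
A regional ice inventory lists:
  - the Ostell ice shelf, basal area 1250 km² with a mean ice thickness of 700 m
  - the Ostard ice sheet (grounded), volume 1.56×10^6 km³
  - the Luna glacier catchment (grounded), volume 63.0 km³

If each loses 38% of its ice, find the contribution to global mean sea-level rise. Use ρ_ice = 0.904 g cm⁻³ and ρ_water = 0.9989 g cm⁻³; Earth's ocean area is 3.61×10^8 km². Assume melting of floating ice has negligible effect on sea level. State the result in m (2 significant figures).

The Ostell ice shelf is floating and already displaces its own weight of water, so its melt adds essentially nothing to sea level.
Ostard: 0.38 × 1.56×10^6 km³ × (904/998.9) = 5.365×10^5 km³ of water.
Luna: 0.38 × 63.0 km³ × (904/998.9) = 21.67 km³ of water.
Total added water ≈ 5.365×10^14 m³ over 3.61×10^14 m² → Δh = 1.49 m.

≈ 1.5 m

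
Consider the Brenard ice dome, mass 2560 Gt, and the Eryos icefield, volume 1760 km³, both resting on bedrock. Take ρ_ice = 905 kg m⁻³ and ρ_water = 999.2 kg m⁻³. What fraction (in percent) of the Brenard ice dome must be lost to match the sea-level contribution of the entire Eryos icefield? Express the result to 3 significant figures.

≈ 62.2 %

Equal sea-level rise means equal mass of meltwater, i.e. equal mass of ice lost.
Ice mass of Eryos: 1.593×10^15 kg; ice mass of Brenard: 2.560×10^15 kg.
Fraction required = 1.593×10^15 / 2.560×10^15 = 0.622 → 62.2 %.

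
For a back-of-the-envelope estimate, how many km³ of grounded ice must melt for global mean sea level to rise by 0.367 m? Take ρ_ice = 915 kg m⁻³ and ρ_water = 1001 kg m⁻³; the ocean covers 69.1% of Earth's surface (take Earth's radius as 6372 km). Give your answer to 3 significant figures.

Required water volume = Δh × A = 0.367 m × 3.53×10^14 m² = 1.294×10^14 m³ = 1.294×10^5 km³.
Ice volume = water volume × ρ_w/ρ_ice = 1.294×10^5 × 1001/915 = 1.42×10^5 km³.

≈ 1.42×10^5 km³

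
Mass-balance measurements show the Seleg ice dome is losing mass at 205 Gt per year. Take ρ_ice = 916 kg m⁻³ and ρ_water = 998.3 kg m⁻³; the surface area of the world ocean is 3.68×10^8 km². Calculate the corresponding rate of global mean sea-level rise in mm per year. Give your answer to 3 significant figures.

ρ_w = 998.3 kg m⁻³. Annual water volume added = 205 Gt / ρ_w = 2.050×10^14 kg / 998.3 kg m⁻³ = 2.053×10^11 m³.
Δh per year = 2.053×10^11 / 3.68×10^14 = 5.58×10^-4 m = 0.558 mm.

≈ 0.558 mm/yr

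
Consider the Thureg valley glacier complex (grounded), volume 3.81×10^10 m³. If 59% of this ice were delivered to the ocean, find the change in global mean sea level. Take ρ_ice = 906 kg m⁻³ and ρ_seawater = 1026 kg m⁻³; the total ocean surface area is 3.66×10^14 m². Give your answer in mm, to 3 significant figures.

Thureg: 0.59 × 3.81×10^10 m³ × (906/1026) = 1.985×10^10 m³ of water.
Spread over 3.66×10^14 m² of ocean, Δh = 1.985×10^10 / 3.66×10^14 = 5.42×10^-5 m = 0.0542 mm.

≈ 0.0542 mm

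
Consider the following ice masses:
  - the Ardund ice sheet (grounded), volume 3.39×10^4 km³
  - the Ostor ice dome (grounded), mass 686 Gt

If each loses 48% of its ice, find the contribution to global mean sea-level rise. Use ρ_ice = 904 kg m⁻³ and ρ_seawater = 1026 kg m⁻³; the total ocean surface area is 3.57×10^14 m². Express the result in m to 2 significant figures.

Ardund: 0.48 × 3.39×10^4 km³ × (904/1026) = 1.434×10^4 km³ of water.
Ostor: 0.48 × 686 Gt = 3.293×10^14 kg; dividing by ρ_w = 1026 kg m⁻³ gives 3.209×10^11 m³ of water.
Total added water ≈ 1.466×10^13 m³ over 3.57×10^14 m² → Δh = 0.0411 m.

≈ 0.041 m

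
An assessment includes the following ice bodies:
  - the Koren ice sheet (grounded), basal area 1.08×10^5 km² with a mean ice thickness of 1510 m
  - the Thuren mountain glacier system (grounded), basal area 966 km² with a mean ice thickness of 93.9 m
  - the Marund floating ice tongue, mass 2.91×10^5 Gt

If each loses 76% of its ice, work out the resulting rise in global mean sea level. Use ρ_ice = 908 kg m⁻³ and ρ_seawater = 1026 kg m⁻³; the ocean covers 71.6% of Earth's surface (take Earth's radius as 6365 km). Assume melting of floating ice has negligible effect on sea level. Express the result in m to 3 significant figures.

≈ 0.301 m

Koren: ice volume = 1.08×10^5 km² × 1510 m = 1.631×10^5 km³; 0.76 × 1.631×10^5 × (908/1026) = 1.097×10^5 km³ of water.
Thuren: ice volume = 966 km² × 93.9 m = 90.71 km³; 0.76 × 90.71 × (908/1026) = 61.01 km³ of water.
The Marund floating ice tongue is floating and already displaces its own weight of water, so its melt adds essentially nothing to sea level.
Total added water ≈ 1.097×10^14 m³ over 3.65×10^14 m² → Δh = 0.301 m.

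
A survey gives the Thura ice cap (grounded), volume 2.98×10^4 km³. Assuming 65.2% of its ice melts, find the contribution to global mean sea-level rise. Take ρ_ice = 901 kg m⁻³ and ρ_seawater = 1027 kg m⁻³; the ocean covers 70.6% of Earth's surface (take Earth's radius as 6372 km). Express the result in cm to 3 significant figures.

≈ 4.73 cm

Thura: 0.652 × 2.98×10^4 km³ × (901/1027) = 1.705×10^4 km³ of water.
Spread over 3.60×10^14 m² of ocean, Δh = 1.705×10^13 / 3.60×10^14 = 0.0473 m = 4.73 cm.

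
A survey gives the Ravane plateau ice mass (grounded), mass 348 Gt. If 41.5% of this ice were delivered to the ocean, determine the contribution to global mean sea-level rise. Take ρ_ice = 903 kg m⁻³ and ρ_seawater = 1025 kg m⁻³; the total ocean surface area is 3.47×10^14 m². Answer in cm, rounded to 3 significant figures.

≈ 0.0406 cm

Ravane: 0.415 × 348 Gt = 1.444×10^14 kg; dividing by ρ_w = 1025 kg m⁻³ gives 1.409×10^11 m³ of water.
Spread over 3.47×10^14 m² of ocean, Δh = 1.409×10^11 / 3.47×10^14 = 4.06×10^-4 m = 0.0406 cm.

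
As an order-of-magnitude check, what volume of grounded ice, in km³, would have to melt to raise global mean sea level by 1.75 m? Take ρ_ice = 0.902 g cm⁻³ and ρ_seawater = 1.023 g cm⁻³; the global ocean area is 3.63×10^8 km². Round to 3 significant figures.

Required water volume = Δh × A = 1.75 m × 3.63×10^14 m² = 6.352×10^14 m³ = 6.352×10^5 km³.
Ice volume = water volume × ρ_w/ρ_ice = 6.352×10^5 × 1023/902 = 7.20×10^5 km³.

≈ 7.20×10^5 km³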